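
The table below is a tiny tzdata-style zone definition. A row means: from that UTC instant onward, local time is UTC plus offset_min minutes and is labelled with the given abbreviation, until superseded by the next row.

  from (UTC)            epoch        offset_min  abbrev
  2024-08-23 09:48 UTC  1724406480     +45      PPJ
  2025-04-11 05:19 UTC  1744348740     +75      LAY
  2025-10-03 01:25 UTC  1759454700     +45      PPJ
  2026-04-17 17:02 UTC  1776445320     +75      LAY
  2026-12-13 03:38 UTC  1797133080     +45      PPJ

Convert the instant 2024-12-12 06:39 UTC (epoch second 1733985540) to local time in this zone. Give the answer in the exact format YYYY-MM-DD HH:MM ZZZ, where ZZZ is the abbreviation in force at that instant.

2024-12-12 07:24 PPJ

Query: 2024-12-12 06:39 UTC
Rule 1/5 (PPJ, +00:45): 2024-08-23 09:48 UTC ≤ query < 2025-04-11 05:19 UTC
6·60 + 39 + 45 = 444 min
444 = 0·1440 + 444; 444 = 7·60 + 24 → 07:24, same day
→ 2024-12-12 07:24 PPJ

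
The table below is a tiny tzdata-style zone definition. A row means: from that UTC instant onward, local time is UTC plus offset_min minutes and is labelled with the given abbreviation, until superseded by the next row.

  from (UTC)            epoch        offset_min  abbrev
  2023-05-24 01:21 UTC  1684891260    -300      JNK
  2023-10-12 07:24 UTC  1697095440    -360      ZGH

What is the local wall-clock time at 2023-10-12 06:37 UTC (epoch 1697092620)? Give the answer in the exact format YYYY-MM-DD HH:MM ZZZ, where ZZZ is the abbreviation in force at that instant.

Query: 2023-10-12 06:37 UTC
Rule 1/2 (JNK, -05:00): 2023-05-24 01:21 UTC ≤ query < 2023-10-12 07:24 UTC
6·60 + 37 - 300 = 97 min
97 = 0·1440 + 97; 97 = 1·60 + 37 → 01:37, same day
→ 2023-10-12 01:37 JNK

2023-10-12 01:37 JNK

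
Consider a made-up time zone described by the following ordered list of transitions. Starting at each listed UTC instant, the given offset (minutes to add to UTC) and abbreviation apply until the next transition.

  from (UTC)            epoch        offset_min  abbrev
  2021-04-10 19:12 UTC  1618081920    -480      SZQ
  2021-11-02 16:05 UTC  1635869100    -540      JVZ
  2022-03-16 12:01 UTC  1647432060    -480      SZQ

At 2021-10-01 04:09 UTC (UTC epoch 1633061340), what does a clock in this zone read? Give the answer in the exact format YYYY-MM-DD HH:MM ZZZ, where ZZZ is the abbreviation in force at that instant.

2021-09-30 20:09 SZQ

Query: 2021-10-01 04:09 UTC
Rule 1/3 (SZQ, -08:00): 2021-04-10 19:12 UTC ≤ query < 2021-11-02 16:05 UTC
4·60 + 9 - 480 = -231 min
-231 = -1·1440 + 1209; 1209 = 20·60 + 9 → 20:09, 2021-10-01 - 1 day = 2021-09-30
→ 2021-09-30 20:09 SZQ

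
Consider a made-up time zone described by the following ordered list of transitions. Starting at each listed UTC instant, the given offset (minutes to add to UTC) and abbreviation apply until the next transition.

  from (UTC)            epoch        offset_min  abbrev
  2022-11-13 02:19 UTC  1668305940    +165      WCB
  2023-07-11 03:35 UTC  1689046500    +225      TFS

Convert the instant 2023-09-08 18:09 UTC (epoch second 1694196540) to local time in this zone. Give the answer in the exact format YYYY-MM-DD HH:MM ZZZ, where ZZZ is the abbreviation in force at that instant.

2023-09-08 21:54 TFS

Query: 2023-09-08 18:09 UTC
Rule 2/2 (TFS, +03:45): 2023-07-11 03:35 UTC ≤ query < +∞
18·60 + 9 + 225 = 1314 min
1314 = 0·1440 + 1314; 1314 = 21·60 + 54 → 21:54, same day
→ 2023-09-08 21:54 TFS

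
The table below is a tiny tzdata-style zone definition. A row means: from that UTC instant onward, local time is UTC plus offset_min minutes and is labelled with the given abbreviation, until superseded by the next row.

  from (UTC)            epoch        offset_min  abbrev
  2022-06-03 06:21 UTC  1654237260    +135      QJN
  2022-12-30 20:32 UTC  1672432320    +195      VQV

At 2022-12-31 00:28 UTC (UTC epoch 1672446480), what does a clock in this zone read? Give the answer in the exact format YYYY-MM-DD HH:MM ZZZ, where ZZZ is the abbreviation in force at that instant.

2022-12-31 03:43 VQV

Query: 2022-12-31 00:28 UTC
Rule 2/2 (VQV, +03:15): 2022-12-30 20:32 UTC ≤ query < +∞
0·60 + 28 + 195 = 223 min
223 = 0·1440 + 223; 223 = 3·60 + 43 → 03:43, same day
→ 2022-12-31 03:43 VQV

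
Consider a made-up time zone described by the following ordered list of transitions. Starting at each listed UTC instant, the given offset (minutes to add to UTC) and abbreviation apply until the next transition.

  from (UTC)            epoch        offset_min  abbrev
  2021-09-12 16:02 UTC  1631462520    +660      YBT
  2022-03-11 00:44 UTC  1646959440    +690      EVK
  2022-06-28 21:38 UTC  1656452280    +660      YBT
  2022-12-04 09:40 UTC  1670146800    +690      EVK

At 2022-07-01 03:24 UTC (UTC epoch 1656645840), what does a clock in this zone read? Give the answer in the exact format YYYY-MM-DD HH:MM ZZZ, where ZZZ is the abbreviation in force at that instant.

2022-07-01 14:24 YBT

Query: 2022-07-01 03:24 UTC
Rule 3/4 (YBT, +11:00): 2022-06-28 21:38 UTC ≤ query < 2022-12-04 09:40 UTC
3·60 + 24 + 660 = 864 min
864 = 0·1440 + 864; 864 = 14·60 + 24 → 14:24, same day
→ 2022-07-01 14:24 YBT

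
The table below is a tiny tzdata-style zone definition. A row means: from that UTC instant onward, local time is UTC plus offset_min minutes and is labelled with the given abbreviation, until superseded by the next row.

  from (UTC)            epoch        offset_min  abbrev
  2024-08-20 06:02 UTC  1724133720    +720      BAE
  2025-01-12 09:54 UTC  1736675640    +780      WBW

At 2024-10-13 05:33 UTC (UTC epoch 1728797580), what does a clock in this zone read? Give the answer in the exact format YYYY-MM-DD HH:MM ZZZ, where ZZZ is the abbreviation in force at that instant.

2024-10-13 17:33 BAE

Query: 2024-10-13 05:33 UTC
Rule 1/2 (BAE, +12:00): 2024-08-20 06:02 UTC ≤ query < 2025-01-12 09:54 UTC
5·60 + 33 + 720 = 1053 min
1053 = 0·1440 + 1053; 1053 = 17·60 + 33 → 17:33, same day
→ 2024-10-13 17:33 BAE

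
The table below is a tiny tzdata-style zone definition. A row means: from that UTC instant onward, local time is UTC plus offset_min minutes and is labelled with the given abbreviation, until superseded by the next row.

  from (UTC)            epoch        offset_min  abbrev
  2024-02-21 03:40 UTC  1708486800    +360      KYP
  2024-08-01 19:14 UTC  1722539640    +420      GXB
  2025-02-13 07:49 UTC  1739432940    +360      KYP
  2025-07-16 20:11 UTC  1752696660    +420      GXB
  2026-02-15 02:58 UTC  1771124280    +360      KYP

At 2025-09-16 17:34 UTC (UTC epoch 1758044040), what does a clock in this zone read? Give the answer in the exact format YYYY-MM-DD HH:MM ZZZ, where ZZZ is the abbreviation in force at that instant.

Query: 2025-09-16 17:34 UTC
Rule 4/5 (GXB, +07:00): 2025-07-16 20:11 UTC ≤ query < 2026-02-15 02:58 UTC
17·60 + 34 + 420 = 1474 min
1474 = 1·1440 + 34; 34 = 0·60 + 34 → 00:34, 2025-09-16 + 1 day = 2025-09-17
→ 2025-09-17 00:34 GXB

2025-09-17 00:34 GXB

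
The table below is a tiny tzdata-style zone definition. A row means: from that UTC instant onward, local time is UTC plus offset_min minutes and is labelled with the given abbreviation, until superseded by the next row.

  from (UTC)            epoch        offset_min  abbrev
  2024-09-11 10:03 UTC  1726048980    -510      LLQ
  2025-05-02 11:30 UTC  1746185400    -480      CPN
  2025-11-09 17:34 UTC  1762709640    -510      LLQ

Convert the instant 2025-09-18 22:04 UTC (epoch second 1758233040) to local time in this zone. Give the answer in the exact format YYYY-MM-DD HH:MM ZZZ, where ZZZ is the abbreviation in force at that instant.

Query: 2025-09-18 22:04 UTC
Rule 2/3 (CPN, -08:00): 2025-05-02 11:30 UTC ≤ query < 2025-11-09 17:34 UTC
22·60 + 4 - 480 = 844 min
844 = 0·1440 + 844; 844 = 14·60 + 4 → 14:04, same day
→ 2025-09-18 14:04 CPN

2025-09-18 14:04 CPN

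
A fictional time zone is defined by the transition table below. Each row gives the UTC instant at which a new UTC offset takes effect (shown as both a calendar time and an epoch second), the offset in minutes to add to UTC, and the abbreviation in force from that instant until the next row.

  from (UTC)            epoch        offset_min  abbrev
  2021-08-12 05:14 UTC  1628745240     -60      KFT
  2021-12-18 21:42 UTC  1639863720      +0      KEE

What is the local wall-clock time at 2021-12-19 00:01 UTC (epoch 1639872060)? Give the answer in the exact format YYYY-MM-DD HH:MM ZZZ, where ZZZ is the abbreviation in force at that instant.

Query: 2021-12-19 00:01 UTC
Rule 2/2 (KEE, +00:00): 2021-12-18 21:42 UTC ≤ query < +∞
0·60 + 1 + 0 = 1 min
1 = 0·1440 + 1; 1 = 0·60 + 1 → 00:01, same day
→ 2021-12-19 00:01 KEE

2021-12-19 00:01 KEE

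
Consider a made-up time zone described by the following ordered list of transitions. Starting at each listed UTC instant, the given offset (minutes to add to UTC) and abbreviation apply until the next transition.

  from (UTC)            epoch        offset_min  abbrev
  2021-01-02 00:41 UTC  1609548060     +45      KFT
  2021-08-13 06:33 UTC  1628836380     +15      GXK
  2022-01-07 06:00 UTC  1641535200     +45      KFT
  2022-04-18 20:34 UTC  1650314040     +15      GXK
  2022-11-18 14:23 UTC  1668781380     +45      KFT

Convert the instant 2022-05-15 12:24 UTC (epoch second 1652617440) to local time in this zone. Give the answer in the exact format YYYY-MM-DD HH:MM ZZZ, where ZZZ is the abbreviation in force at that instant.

Query: 2022-05-15 12:24 UTC
Rule 4/5 (GXK, +00:15): 2022-04-18 20:34 UTC ≤ query < 2022-11-18 14:23 UTC
12·60 + 24 + 15 = 759 min
759 = 0·1440 + 759; 759 = 12·60 + 39 → 12:39, same day
→ 2022-05-15 12:39 GXK

2022-05-15 12:39 GXK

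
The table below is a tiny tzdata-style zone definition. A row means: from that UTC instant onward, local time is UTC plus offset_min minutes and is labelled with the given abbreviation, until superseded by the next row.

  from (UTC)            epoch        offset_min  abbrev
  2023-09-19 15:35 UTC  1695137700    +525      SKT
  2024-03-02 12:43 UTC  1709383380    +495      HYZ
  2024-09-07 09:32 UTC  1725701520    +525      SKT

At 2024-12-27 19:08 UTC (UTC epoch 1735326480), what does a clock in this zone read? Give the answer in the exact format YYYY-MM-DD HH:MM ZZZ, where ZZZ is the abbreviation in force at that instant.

2024-12-28 03:53 SKT

Query: 2024-12-27 19:08 UTC
Rule 3/3 (SKT, +08:45): 2024-09-07 09:32 UTC ≤ query < +∞
19·60 + 8 + 525 = 1673 min
1673 = 1·1440 + 233; 233 = 3·60 + 53 → 03:53, 2024-12-27 + 1 day = 2024-12-28
→ 2024-12-28 03:53 SKT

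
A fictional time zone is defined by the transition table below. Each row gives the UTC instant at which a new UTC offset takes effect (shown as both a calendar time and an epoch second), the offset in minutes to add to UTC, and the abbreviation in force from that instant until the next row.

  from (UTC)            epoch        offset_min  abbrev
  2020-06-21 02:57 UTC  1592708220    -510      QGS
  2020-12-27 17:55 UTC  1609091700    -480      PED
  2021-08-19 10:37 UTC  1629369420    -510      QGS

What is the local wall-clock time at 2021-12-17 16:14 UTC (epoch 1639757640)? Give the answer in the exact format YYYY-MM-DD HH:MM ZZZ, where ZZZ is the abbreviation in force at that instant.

Query: 2021-12-17 16:14 UTC
Rule 3/3 (QGS, -08:30): 2021-08-19 10:37 UTC ≤ query < +∞
16·60 + 14 - 510 = 464 min
464 = 0·1440 + 464; 464 = 7·60 + 44 → 07:44, same day
→ 2021-12-17 07:44 QGS

2021-12-17 07:44 QGS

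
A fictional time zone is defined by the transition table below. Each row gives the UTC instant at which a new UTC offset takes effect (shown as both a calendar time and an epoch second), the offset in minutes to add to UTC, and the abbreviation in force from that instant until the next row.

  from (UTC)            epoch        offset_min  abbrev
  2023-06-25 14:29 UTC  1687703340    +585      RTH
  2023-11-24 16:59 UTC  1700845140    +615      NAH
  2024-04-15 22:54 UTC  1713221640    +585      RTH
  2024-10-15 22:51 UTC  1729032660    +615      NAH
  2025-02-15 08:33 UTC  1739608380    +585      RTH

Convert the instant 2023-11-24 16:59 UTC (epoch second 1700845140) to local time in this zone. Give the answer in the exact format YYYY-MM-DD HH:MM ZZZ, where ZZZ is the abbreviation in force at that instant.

Query: 2023-11-24 16:59 UTC
Rule 2/5 (NAH, +10:15): 2023-11-24 16:59 UTC ≤ query < 2024-04-15 22:54 UTC
16·60 + 59 + 615 = 1634 min
1634 = 1·1440 + 194; 194 = 3·60 + 14 → 03:14, 2023-11-24 + 1 day = 2023-11-25
→ 2023-11-25 03:14 NAH

2023-11-25 03:14 NAH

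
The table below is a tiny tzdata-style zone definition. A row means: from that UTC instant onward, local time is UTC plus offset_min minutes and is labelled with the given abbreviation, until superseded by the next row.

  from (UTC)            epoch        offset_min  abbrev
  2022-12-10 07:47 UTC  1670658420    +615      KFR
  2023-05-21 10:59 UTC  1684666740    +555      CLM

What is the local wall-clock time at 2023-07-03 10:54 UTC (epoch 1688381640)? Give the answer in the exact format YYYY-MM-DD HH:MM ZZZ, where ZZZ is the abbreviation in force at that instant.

2023-07-03 20:09 CLM

Query: 2023-07-03 10:54 UTC
Rule 2/2 (CLM, +09:15): 2023-05-21 10:59 UTC ≤ query < +∞
10·60 + 54 + 555 = 1209 min
1209 = 0·1440 + 1209; 1209 = 20·60 + 9 → 20:09, same day
→ 2023-07-03 20:09 CLM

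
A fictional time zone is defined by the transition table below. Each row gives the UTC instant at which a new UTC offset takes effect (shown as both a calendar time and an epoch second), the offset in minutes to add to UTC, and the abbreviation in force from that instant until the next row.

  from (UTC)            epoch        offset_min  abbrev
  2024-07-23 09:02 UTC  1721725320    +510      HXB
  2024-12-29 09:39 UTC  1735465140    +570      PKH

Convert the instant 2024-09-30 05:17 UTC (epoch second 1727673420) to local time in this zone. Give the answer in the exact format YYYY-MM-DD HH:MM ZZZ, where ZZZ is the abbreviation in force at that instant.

Query: 2024-09-30 05:17 UTC
Rule 1/2 (HXB, +08:30): 2024-07-23 09:02 UTC ≤ query < 2024-12-29 09:39 UTC
5·60 + 17 + 510 = 827 min
827 = 0·1440 + 827; 827 = 13·60 + 47 → 13:47, same day
→ 2024-09-30 13:47 HXB

2024-09-30 13:47 HXB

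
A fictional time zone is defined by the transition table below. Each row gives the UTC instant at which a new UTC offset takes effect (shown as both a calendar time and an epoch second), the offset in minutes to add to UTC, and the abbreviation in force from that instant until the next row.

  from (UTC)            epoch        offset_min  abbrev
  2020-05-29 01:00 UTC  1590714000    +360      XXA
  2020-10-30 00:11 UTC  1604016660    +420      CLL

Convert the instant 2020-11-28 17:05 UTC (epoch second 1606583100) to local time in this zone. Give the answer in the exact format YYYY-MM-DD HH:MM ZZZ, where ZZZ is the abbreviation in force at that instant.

Query: 2020-11-28 17:05 UTC
Rule 2/2 (CLL, +07:00): 2020-10-30 00:11 UTC ≤ query < +∞
17·60 + 5 + 420 = 1445 min
1445 = 1·1440 + 5; 5 = 0·60 + 5 → 00:05, 2020-11-28 + 1 day = 2020-11-29
→ 2020-11-29 00:05 CLL

2020-11-29 00:05 CLL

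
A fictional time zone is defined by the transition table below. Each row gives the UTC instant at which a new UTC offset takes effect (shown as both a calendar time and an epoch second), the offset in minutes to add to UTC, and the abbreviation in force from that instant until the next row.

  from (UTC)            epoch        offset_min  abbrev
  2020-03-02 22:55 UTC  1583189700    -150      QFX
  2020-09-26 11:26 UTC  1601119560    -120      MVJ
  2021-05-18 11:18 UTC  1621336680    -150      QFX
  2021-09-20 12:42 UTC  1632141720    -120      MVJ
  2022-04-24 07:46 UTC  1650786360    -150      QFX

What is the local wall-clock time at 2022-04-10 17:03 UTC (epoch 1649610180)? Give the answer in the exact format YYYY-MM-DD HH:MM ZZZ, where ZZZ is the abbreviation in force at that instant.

Query: 2022-04-10 17:03 UTC
Rule 4/5 (MVJ, -02:00): 2021-09-20 12:42 UTC ≤ query < 2022-04-24 07:46 UTC
17·60 + 3 - 120 = 903 min
903 = 0·1440 + 903; 903 = 15·60 + 3 → 15:03, same day
→ 2022-04-10 15:03 MVJ

2022-04-10 15:03 MVJ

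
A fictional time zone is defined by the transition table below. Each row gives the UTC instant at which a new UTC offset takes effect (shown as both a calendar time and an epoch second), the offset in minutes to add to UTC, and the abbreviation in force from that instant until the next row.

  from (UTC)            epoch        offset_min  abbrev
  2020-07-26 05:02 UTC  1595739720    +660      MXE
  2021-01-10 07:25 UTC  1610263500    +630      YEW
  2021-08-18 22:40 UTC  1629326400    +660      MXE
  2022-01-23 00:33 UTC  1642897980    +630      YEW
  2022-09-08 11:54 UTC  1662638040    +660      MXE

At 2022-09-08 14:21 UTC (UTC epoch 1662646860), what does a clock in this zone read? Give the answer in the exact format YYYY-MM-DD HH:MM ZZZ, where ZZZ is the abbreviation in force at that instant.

2022-09-09 01:21 MXE

Query: 2022-09-08 14:21 UTC
Rule 5/5 (MXE, +11:00): 2022-09-08 11:54 UTC ≤ query < +∞
14·60 + 21 + 660 = 1521 min
1521 = 1·1440 + 81; 81 = 1·60 + 21 → 01:21, 2022-09-08 + 1 day = 2022-09-09
→ 2022-09-09 01:21 MXE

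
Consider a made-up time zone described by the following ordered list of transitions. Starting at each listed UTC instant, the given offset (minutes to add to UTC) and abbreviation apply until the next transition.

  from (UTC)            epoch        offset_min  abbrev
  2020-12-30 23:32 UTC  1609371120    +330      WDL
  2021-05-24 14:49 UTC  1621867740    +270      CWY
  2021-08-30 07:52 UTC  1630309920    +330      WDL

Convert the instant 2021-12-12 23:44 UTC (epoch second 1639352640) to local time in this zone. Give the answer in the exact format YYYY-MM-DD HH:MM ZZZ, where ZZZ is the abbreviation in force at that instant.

2021-12-13 05:14 WDL

Query: 2021-12-12 23:44 UTC
Rule 3/3 (WDL, +05:30): 2021-08-30 07:52 UTC ≤ query < +∞
23·60 + 44 + 330 = 1754 min
1754 = 1·1440 + 314; 314 = 5·60 + 14 → 05:14, 2021-12-12 + 1 day = 2021-12-13
→ 2021-12-13 05:14 WDL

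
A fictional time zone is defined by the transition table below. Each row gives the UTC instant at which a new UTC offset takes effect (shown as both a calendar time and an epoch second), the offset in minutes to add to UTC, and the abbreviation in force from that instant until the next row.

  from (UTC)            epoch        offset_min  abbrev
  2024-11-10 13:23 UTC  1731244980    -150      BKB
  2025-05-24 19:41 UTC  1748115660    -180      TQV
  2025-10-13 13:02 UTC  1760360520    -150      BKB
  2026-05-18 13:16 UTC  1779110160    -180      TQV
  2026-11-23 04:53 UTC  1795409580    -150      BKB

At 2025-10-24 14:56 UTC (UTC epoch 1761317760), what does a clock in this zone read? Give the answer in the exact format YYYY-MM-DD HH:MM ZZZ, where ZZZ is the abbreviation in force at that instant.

Query: 2025-10-24 14:56 UTC
Rule 3/5 (BKB, -02:30): 2025-10-13 13:02 UTC ≤ query < 2026-05-18 13:16 UTC
14·60 + 56 - 150 = 746 min
746 = 0·1440 + 746; 746 = 12·60 + 26 → 12:26, same day
→ 2025-10-24 12:26 BKB

2025-10-24 12:26 BKB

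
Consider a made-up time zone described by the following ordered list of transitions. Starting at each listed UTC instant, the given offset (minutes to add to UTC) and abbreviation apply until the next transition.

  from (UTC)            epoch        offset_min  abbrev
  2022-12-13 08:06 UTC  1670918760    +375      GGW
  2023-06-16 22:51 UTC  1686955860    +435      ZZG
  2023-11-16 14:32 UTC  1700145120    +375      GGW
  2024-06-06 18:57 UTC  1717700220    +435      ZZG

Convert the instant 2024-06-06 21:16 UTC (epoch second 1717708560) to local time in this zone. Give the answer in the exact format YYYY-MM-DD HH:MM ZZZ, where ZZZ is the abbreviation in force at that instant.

2024-06-07 04:31 ZZG

Query: 2024-06-06 21:16 UTC
Rule 4/4 (ZZG, +07:15): 2024-06-06 18:57 UTC ≤ query < +∞
21·60 + 16 + 435 = 1711 min
1711 = 1·1440 + 271; 271 = 4·60 + 31 → 04:31, 2024-06-06 + 1 day = 2024-06-07
→ 2024-06-07 04:31 ZZG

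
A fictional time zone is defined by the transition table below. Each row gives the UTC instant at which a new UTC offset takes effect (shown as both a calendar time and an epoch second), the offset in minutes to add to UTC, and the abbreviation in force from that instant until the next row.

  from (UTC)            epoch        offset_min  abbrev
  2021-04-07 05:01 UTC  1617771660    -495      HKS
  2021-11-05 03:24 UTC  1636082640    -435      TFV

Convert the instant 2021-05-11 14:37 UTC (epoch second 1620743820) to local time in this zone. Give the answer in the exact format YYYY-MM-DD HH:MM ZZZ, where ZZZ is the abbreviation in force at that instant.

Query: 2021-05-11 14:37 UTC
Rule 1/2 (HKS, -08:15): 2021-04-07 05:01 UTC ≤ query < 2021-11-05 03:24 UTC
14·60 + 37 - 495 = 382 min
382 = 0·1440 + 382; 382 = 6·60 + 22 → 06:22, same day
→ 2021-05-11 06:22 HKS

2021-05-11 06:22 HKS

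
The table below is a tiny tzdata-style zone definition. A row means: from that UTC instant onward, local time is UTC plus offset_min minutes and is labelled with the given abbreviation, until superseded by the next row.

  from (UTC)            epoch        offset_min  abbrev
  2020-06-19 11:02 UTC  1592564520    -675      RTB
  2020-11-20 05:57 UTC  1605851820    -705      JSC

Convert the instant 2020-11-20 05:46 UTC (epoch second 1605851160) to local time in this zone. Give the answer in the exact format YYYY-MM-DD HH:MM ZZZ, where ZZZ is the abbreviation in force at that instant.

2020-11-19 18:31 RTB

Query: 2020-11-20 05:46 UTC
Rule 1/2 (RTB, -11:15): 2020-06-19 11:02 UTC ≤ query < 2020-11-20 05:57 UTC
5·60 + 46 - 675 = -329 min
-329 = -1·1440 + 1111; 1111 = 18·60 + 31 → 18:31, 2020-11-20 - 1 day = 2020-11-19
→ 2020-11-19 18:31 RTB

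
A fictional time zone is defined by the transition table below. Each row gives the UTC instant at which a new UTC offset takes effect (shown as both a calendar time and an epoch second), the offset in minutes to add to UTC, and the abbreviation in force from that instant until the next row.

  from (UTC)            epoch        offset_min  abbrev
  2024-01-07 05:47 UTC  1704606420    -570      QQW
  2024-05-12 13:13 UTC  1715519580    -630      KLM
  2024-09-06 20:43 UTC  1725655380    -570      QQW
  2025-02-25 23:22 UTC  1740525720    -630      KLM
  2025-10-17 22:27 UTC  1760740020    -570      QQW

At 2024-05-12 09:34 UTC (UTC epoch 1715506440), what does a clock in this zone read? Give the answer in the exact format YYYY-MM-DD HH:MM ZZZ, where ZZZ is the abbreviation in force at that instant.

Query: 2024-05-12 09:34 UTC
Rule 1/5 (QQW, -09:30): 2024-01-07 05:47 UTC ≤ query < 2024-05-12 13:13 UTC
9·60 + 34 - 570 = 4 min
4 = 0·1440 + 4; 4 = 0·60 + 4 → 00:04, same day
→ 2024-05-12 00:04 QQW

2024-05-12 00:04 QQW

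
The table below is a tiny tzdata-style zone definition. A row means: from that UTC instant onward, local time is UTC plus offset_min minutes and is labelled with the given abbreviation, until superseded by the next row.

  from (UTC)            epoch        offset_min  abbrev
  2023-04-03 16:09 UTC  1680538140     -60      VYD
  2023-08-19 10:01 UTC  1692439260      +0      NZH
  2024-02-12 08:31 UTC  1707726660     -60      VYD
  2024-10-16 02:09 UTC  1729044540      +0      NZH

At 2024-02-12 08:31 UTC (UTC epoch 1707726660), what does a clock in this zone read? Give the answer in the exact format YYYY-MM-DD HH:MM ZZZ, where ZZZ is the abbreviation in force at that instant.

Query: 2024-02-12 08:31 UTC
Rule 3/4 (VYD, -01:00): 2024-02-12 08:31 UTC ≤ query < 2024-10-16 02:09 UTC
8·60 + 31 - 60 = 451 min
451 = 0·1440 + 451; 451 = 7·60 + 31 → 07:31, same day
→ 2024-02-12 07:31 VYD

2024-02-12 07:31 VYD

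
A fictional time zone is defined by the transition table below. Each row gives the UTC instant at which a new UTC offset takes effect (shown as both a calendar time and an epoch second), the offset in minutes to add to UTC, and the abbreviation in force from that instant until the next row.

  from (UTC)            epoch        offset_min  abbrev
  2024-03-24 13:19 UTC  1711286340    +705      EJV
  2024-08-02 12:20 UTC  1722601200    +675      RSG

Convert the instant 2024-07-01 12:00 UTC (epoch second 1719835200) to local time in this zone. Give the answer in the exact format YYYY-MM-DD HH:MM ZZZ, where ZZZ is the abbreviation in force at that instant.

2024-07-01 23:45 EJV

Query: 2024-07-01 12:00 UTC
Rule 1/2 (EJV, +11:45): 2024-03-24 13:19 UTC ≤ query < 2024-08-02 12:20 UTC
12·60 + 0 + 705 = 1425 min
1425 = 0·1440 + 1425; 1425 = 23·60 + 45 → 23:45, same day
→ 2024-07-01 23:45 EJV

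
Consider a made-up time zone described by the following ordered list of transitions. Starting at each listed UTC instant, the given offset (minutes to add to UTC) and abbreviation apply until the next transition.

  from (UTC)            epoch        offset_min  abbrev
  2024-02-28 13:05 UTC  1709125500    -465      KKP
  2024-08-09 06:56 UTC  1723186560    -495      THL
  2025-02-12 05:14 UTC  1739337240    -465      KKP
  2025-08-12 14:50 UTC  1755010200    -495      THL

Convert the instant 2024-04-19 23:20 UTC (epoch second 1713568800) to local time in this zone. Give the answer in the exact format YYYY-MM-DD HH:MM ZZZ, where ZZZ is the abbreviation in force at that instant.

2024-04-19 15:35 KKP

Query: 2024-04-19 23:20 UTC
Rule 1/4 (KKP, -07:45): 2024-02-28 13:05 UTC ≤ query < 2024-08-09 06:56 UTC
23·60 + 20 - 465 = 935 min
935 = 0·1440 + 935; 935 = 15·60 + 35 → 15:35, same day
→ 2024-04-19 15:35 KKP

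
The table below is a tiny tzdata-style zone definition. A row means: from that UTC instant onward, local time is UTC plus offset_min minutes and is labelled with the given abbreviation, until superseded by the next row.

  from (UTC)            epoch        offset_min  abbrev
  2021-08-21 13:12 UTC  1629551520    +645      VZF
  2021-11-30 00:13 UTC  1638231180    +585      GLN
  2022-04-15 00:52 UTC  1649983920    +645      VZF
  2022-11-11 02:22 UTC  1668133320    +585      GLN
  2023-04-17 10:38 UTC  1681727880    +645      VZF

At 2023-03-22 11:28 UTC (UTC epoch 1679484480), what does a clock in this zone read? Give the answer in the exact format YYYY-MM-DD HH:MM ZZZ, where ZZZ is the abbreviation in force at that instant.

Query: 2023-03-22 11:28 UTC
Rule 4/5 (GLN, +09:45): 2022-11-11 02:22 UTC ≤ query < 2023-04-17 10:38 UTC
11·60 + 28 + 585 = 1273 min
1273 = 0·1440 + 1273; 1273 = 21·60 + 13 → 21:13, same day
→ 2023-03-22 21:13 GLN

2023-03-22 21:13 GLN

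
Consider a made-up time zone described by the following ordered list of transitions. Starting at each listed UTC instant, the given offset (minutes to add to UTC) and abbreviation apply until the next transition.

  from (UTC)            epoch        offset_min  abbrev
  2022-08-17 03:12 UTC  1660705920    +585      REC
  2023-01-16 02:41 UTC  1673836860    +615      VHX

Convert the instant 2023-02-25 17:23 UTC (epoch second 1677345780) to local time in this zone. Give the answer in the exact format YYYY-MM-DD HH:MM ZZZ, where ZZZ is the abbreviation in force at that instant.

2023-02-26 03:38 VHX

Query: 2023-02-25 17:23 UTC
Rule 2/2 (VHX, +10:15): 2023-01-16 02:41 UTC ≤ query < +∞
17·60 + 23 + 615 = 1658 min
1658 = 1·1440 + 218; 218 = 3·60 + 38 → 03:38, 2023-02-25 + 1 day = 2023-02-26
→ 2023-02-26 03:38 VHX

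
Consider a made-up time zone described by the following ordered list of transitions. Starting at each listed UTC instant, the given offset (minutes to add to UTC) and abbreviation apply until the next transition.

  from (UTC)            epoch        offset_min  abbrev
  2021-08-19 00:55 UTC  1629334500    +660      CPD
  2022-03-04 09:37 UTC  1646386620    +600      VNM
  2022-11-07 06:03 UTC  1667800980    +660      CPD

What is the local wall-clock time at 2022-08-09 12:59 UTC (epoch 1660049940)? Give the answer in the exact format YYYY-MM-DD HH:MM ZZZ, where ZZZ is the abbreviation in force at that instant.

Query: 2022-08-09 12:59 UTC
Rule 2/3 (VNM, +10:00): 2022-03-04 09:37 UTC ≤ query < 2022-11-07 06:03 UTC
12·60 + 59 + 600 = 1379 min
1379 = 0·1440 + 1379; 1379 = 22·60 + 59 → 22:59, same day
→ 2022-08-09 22:59 VNM

2022-08-09 22:59 VNM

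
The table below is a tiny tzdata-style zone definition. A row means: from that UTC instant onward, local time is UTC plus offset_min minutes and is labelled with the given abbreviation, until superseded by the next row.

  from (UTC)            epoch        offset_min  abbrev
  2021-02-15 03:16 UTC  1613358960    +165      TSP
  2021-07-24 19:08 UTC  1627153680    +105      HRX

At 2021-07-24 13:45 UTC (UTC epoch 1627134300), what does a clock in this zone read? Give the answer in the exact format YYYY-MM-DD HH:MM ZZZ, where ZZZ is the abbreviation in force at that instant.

2021-07-24 16:30 TSP

Query: 2021-07-24 13:45 UTC
Rule 1/2 (TSP, +02:45): 2021-02-15 03:16 UTC ≤ query < 2021-07-24 19:08 UTC
13·60 + 45 + 165 = 990 min
990 = 0·1440 + 990; 990 = 16·60 + 30 → 16:30, same day
→ 2021-07-24 16:30 TSP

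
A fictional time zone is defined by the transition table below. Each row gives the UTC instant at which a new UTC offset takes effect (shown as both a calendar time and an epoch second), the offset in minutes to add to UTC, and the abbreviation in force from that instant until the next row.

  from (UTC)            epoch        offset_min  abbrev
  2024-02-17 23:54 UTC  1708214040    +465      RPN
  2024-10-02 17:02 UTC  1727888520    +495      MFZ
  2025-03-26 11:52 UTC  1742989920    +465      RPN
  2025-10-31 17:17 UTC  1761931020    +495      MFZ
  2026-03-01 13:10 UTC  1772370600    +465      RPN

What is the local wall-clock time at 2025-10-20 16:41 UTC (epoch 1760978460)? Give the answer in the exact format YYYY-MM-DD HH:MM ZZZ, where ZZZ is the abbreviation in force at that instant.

Query: 2025-10-20 16:41 UTC
Rule 3/5 (RPN, +07:45): 2025-03-26 11:52 UTC ≤ query < 2025-10-31 17:17 UTC
16·60 + 41 + 465 = 1466 min
1466 = 1·1440 + 26; 26 = 0·60 + 26 → 00:26, 2025-10-20 + 1 day = 2025-10-21
→ 2025-10-21 00:26 RPN

2025-10-21 00:26 RPN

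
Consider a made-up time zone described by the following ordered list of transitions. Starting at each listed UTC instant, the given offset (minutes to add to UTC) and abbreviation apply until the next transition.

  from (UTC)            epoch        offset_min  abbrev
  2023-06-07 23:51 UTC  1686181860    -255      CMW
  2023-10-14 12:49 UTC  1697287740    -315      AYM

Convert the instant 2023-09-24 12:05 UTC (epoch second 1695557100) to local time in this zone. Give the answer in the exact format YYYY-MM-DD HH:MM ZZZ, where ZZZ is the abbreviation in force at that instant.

Query: 2023-09-24 12:05 UTC
Rule 1/2 (CMW, -04:15): 2023-06-07 23:51 UTC ≤ query < 2023-10-14 12:49 UTC
12·60 + 5 - 255 = 470 min
470 = 0·1440 + 470; 470 = 7·60 + 50 → 07:50, same day
→ 2023-09-24 07:50 CMW

2023-09-24 07:50 CMW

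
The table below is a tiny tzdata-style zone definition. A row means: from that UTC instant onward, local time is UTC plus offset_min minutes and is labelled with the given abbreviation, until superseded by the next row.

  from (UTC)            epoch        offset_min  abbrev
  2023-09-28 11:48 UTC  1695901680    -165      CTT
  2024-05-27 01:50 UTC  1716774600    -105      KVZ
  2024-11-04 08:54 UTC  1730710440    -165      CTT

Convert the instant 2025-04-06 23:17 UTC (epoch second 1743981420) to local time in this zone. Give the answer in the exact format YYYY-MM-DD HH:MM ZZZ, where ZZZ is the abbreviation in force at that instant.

2025-04-06 20:32 CTT

Query: 2025-04-06 23:17 UTC
Rule 3/3 (CTT, -02:45): 2024-11-04 08:54 UTC ≤ query < +∞
23·60 + 17 - 165 = 1232 min
1232 = 0·1440 + 1232; 1232 = 20·60 + 32 → 20:32, same day
→ 2025-04-06 20:32 CTT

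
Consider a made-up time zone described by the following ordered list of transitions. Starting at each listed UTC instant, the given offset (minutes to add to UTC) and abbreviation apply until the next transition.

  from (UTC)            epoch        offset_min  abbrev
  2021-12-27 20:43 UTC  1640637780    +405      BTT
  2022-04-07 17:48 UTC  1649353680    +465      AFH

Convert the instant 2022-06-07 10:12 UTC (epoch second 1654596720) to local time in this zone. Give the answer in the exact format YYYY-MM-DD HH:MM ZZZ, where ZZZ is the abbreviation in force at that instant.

2022-06-07 17:57 AFH

Query: 2022-06-07 10:12 UTC
Rule 2/2 (AFH, +07:45): 2022-04-07 17:48 UTC ≤ query < +∞
10·60 + 12 + 465 = 1077 min
1077 = 0·1440 + 1077; 1077 = 17·60 + 57 → 17:57, same day
→ 2022-06-07 17:57 AFH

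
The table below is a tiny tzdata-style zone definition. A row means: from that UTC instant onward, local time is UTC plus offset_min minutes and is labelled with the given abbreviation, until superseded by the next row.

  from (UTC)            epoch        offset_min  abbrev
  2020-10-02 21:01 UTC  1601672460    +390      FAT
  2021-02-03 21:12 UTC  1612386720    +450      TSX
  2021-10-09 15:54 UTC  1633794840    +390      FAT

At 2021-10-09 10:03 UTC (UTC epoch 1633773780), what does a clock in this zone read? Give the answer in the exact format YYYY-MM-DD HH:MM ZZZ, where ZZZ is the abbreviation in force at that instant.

2021-10-09 17:33 TSX

Query: 2021-10-09 10:03 UTC
Rule 2/3 (TSX, +07:30): 2021-02-03 21:12 UTC ≤ query < 2021-10-09 15:54 UTC
10·60 + 3 + 450 = 1053 min
1053 = 0·1440 + 1053; 1053 = 17·60 + 33 → 17:33, same day
→ 2021-10-09 17:33 TSX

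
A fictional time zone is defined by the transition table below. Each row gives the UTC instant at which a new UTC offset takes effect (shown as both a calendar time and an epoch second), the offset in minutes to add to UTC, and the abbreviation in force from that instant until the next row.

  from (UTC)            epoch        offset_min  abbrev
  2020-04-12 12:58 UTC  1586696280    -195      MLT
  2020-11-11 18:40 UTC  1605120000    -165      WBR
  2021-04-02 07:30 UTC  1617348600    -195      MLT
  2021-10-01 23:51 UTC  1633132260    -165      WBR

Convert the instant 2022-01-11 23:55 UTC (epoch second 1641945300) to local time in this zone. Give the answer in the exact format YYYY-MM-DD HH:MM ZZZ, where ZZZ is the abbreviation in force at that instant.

2022-01-11 21:10 WBR

Query: 2022-01-11 23:55 UTC
Rule 4/4 (WBR, -02:45): 2021-10-01 23:51 UTC ≤ query < +∞
23·60 + 55 - 165 = 1270 min
1270 = 0·1440 + 1270; 1270 = 21·60 + 10 → 21:10, same day
→ 2022-01-11 21:10 WBR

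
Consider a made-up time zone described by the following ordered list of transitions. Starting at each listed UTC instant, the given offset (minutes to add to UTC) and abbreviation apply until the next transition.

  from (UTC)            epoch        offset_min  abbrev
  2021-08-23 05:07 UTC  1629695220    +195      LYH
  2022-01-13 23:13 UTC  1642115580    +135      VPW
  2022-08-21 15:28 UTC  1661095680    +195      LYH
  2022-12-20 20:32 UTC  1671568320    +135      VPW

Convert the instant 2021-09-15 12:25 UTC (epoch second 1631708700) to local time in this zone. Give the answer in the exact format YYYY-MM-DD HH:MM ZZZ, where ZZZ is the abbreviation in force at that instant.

2021-09-15 15:40 LYH

Query: 2021-09-15 12:25 UTC
Rule 1/4 (LYH, +03:15): 2021-08-23 05:07 UTC ≤ query < 2022-01-13 23:13 UTC
12·60 + 25 + 195 = 940 min
940 = 0·1440 + 940; 940 = 15·60 + 40 → 15:40, same day
→ 2021-09-15 15:40 LYH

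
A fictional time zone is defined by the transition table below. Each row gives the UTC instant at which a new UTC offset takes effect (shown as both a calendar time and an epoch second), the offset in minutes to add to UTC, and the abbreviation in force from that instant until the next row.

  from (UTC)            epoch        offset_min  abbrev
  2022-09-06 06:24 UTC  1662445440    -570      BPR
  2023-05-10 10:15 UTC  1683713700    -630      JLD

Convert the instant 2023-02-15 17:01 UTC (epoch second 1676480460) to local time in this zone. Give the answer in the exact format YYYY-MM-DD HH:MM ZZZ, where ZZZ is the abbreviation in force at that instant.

Query: 2023-02-15 17:01 UTC
Rule 1/2 (BPR, -09:30): 2022-09-06 06:24 UTC ≤ query < 2023-05-10 10:15 UTC
17·60 + 1 - 570 = 451 min
451 = 0·1440 + 451; 451 = 7·60 + 31 → 07:31, same day
→ 2023-02-15 07:31 BPR

2023-02-15 07:31 BPR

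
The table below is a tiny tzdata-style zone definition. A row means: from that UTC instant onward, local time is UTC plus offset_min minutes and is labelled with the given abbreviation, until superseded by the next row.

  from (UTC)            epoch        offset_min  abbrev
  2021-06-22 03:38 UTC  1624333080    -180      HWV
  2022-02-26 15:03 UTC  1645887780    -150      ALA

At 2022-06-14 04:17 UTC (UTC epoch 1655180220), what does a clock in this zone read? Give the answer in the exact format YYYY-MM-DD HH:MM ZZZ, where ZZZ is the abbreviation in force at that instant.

Query: 2022-06-14 04:17 UTC
Rule 2/2 (ALA, -02:30): 2022-02-26 15:03 UTC ≤ query < +∞
4·60 + 17 - 150 = 107 min
107 = 0·1440 + 107; 107 = 1·60 + 47 → 01:47, same day
→ 2022-06-14 01:47 ALA

2022-06-14 01:47 ALA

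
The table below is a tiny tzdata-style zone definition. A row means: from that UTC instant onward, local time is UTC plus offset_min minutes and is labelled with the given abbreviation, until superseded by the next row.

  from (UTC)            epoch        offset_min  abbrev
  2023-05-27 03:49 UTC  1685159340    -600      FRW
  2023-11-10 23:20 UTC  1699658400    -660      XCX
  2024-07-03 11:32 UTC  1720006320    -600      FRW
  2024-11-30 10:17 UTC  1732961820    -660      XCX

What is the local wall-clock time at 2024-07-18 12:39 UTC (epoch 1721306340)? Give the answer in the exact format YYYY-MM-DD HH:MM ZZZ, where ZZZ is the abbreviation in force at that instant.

2024-07-18 02:39 FRW

Query: 2024-07-18 12:39 UTC
Rule 3/4 (FRW, -10:00): 2024-07-03 11:32 UTC ≤ query < 2024-11-30 10:17 UTC
12·60 + 39 - 600 = 159 min
159 = 0·1440 + 159; 159 = 2·60 + 39 → 02:39, same day
→ 2024-07-18 02:39 FRW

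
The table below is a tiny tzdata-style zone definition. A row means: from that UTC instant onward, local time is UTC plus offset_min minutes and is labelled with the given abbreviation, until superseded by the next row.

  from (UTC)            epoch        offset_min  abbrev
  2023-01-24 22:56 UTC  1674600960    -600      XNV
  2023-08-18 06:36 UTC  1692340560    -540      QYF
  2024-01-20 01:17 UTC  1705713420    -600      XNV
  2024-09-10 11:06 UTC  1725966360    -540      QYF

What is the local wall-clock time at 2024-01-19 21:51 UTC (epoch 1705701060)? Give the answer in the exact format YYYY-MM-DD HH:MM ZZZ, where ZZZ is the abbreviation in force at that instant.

2024-01-19 12:51 QYF

Query: 2024-01-19 21:51 UTC
Rule 2/4 (QYF, -09:00): 2023-08-18 06:36 UTC ≤ query < 2024-01-20 01:17 UTC
21·60 + 51 - 540 = 771 min
771 = 0·1440 + 771; 771 = 12·60 + 51 → 12:51, same day
→ 2024-01-19 12:51 QYF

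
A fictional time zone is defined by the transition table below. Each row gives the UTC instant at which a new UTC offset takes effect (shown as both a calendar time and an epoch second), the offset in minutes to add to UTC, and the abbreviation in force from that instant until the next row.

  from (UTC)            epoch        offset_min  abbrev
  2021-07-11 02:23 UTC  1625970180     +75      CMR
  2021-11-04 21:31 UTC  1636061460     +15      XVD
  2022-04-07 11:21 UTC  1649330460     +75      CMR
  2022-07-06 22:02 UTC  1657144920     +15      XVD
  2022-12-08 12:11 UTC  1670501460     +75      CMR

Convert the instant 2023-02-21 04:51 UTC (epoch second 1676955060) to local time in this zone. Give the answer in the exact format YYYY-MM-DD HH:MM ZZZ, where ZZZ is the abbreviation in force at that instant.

2023-02-21 06:06 CMR

Query: 2023-02-21 04:51 UTC
Rule 5/5 (CMR, +01:15): 2022-12-08 12:11 UTC ≤ query < +∞
4·60 + 51 + 75 = 366 min
366 = 0·1440 + 366; 366 = 6·60 + 6 → 06:06, same day
→ 2023-02-21 06:06 CMR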